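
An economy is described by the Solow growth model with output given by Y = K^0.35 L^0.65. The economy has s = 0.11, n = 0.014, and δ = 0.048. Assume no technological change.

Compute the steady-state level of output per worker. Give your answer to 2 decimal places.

Steady state requires s·f(k) = (n + δ)·k, i.e. s·k^α = (n + δ)·k.
Dividing both sides by k: k^(1−α) = s / (n + δ).
k^0.65 = 0.11 / (0.014 + 0.048) = 0.11 / 0.062 = 1.7742
k* = 1.7742^(1/0.65) ≈ 2.4159
y* = (k*)^α = 2.4159^0.35 ≈ 1.3617

y* ≈ 1.36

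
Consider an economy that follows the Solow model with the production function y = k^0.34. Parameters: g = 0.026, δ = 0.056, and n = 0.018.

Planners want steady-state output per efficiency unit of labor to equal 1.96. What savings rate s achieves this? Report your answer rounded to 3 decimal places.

Steady state requires s·f(k) = (n + g + δ)·k, i.e. s·k^α = (n + g + δ)·k.
Since y* = [s/(n + g + δ)]^(α/(1−α)), we have s/(n + g + δ) = (y*)^((1−α)/α) = 1.96^1.9412 = 3.6926.
Therefore s = 3.6926 × (n + g + δ) = 3.6926 × 0.100 = 0.3693.

s ≈ 0.369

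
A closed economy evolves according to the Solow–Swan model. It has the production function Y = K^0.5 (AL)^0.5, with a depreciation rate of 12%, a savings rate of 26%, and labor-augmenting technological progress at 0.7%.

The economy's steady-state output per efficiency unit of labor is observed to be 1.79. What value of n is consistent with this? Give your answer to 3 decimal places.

At the steady state, Δk = 0, so s·k^α = (n + g + δ)·k.
Since y* = [s/(n + g + δ)]^(α/(1−α)), we have s/(n + g + δ) = (y*)^((1−α)/α) = 1.79^1 = 1.7900.
Therefore n + g + δ = s / 1.7900 = 0.26 / 1.7900 = 0.1453, so n = 0.1453 − 0.127 = 0.0183.

n ≈ 0.018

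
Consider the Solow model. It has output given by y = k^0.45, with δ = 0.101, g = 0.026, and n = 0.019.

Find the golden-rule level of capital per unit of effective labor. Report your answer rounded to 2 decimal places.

k_gold ≈ 7.74

The golden rule sets f'(k) = n + g + δ, i.e. α·k^(α−1) = n + g + δ.
So k^(1−α) = α / (n + g + δ) = 0.45 / 0.146 = 3.0822.
k_gold = 3.0822^(1/0.55) ≈ 7.7417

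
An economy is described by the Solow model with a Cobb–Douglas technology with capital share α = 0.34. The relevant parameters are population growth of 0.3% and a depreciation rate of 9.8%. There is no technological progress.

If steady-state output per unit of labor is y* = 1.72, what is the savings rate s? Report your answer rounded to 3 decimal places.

s ≈ 0.289

In steady state, investment equals break-even investment: s·k^α = (n + δ)·k.
Since y* = [s/(n + δ)]^(α/(1−α)), we have s/(n + δ) = (y*)^((1−α)/α) = 1.72^1.9412 = 2.8655.
Therefore s = 2.8655 × (n + δ) = 2.8655 × 0.101 = 0.2894.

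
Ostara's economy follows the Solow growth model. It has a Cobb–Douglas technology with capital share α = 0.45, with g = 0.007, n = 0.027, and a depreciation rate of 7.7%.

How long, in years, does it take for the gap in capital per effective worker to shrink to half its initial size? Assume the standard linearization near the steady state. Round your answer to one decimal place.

Near the steady state the convergence rate is λ = (1 − α)(n + g + δ).
λ = (1 − 0.45) × 0.111 = 0.55 × 0.111 = 0.06105
Half-life = ln 2 / λ = 0.6931 / 0.06105 ≈ 11.35 years

about 11.4 years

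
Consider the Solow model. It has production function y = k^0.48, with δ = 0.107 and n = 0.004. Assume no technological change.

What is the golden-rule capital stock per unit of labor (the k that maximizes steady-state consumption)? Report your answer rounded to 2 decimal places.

k_gold ≈ 16.71

The golden rule sets f'(k) = n + δ, i.e. α·k^(α−1) = n + δ.
So k^(1−α) = α / (n + δ) = 0.48 / 0.111 = 4.3243.
k_gold = 4.3243^(1/0.52) ≈ 16.7076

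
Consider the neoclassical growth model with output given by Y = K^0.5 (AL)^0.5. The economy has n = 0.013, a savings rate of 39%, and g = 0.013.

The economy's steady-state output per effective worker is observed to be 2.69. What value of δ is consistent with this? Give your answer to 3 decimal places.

δ ≈ 0.119

In steady state, investment equals break-even investment: s·k^α = (n + g + δ)·k.
Since y* = [s/(n + g + δ)]^(α/(1−α)), we have s/(n + g + δ) = (y*)^((1−α)/α) = 2.69^1 = 2.6900.
Therefore n + g + δ = s / 2.6900 = 0.39 / 2.6900 = 0.1450, so δ = 0.1450 − 0.026 = 0.1190.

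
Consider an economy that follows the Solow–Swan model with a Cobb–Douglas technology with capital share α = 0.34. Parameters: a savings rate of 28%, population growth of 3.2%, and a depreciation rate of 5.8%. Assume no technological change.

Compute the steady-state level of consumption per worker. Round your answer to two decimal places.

In steady state, investment equals break-even investment: s·k^α = (n + δ)·k.
Dividing both sides by k: k^(1−α) = s / (n + δ).
k^0.66 = 0.28 / (0.032 + 0.058) = 0.28 / 0.090 = 3.1111
k* = 3.1111^(1/0.66) ≈ 5.5826
y* = (k*)^α = 5.5826^0.34 ≈ 1.7944
c* = (1 − s)·y* = (1 − 0.28) × 1.7944 ≈ 1.2920

c* = 1.29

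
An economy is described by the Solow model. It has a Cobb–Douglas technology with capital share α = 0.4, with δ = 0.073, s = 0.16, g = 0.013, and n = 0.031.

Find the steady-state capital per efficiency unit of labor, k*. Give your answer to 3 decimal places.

In steady state, investment equals break-even investment: s·k^α = (n + g + δ)·k.
Rearranging, k^(1−α) = s / (n + g + δ).
k^0.6 = 0.16 / (0.031 + 0.013 + 0.073) = 0.16 / 0.117 = 1.3675
k* = 1.3675^(1/0.6) ≈ 1.6848

k* = 1.685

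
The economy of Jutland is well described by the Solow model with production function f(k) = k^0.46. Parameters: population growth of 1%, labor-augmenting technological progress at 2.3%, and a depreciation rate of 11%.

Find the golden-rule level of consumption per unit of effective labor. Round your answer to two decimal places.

At the golden rule, f'(k) = n + g + δ, so α·k^(α−1) = n + g + δ and k_gold = (α/(n + g + δ))^(1/(1−α)).
k_gold = (0.46/0.143)^(1/0.54) = 3.2168^1.8519 ≈ 8.7036
c_gold = f(k_gold) − (n + g + δ)·k_gold = 2.7056 − 0.143×8.7036 ≈ 1.4610

c_gold ≈ 1.46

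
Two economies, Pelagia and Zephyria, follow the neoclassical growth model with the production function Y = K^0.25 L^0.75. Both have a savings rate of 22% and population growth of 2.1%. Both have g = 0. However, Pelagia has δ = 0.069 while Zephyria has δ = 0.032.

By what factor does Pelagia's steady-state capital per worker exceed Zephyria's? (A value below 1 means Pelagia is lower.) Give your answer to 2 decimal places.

k*_P / k*_Z ≈ 0.49

Steady-state k* = [s/(n + δ)]^(1/(1−α)), so the ratio is [ (s_P/(n + δ)_P) / (s_Z/(n + δ)_Z) ]^1.3333.
s_P/(n + δ)_P = 0.22/0.090 = 2.4444; s_Z/(n + δ)_Z = 0.22/0.053 = 4.1509.
Ratio = (2.4444/4.1509)^1.3333 = 0.5889^1.3333 ≈ 0.4936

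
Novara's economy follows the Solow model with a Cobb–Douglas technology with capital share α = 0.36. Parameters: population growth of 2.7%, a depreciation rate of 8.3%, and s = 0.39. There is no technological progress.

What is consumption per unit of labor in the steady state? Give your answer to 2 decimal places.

c* ≈ 1.24

Steady state requires s·f(k) = (n + δ)·k, i.e. s·k^α = (n + δ)·k.
Dividing both sides by k: k^(1−α) = s / (n + δ).
k^0.64 = 0.39 / (0.027 + 0.083) = 0.39 / 0.110 = 3.5455
k* = 3.5455^(1/0.64) ≈ 7.2256
y* = (k*)^α = 7.2256^0.36 ≈ 2.0380
c* = (1 − s)·y* = (1 − 0.39) × 2.0380 ≈ 1.2432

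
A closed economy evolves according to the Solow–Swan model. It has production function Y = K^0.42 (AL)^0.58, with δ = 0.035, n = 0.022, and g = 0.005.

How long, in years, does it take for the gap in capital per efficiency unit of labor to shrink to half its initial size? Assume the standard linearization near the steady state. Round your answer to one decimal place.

t_½ ≈ 19.3 years

Near the steady state the convergence rate is λ = (1 − α)(n + g + δ).
λ = (1 − 0.42) × 0.062 = 0.58 × 0.062 = 0.03596
Half-life = ln 2 / λ = 0.6931 / 0.03596 ≈ 19.27 years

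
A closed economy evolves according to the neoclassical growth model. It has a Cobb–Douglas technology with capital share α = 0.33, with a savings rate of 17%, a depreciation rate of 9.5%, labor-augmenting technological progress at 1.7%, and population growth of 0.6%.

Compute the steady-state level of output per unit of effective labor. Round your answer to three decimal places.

y* ≈ 1.197

At the steady state, Δk = 0, so s·k^α = (n + g + δ)·k.
Dividing both sides by k: k^(1−α) = s / (n + g + δ).
k^0.67 = 0.17 / (0.006 + 0.017 + 0.095) = 0.17 / 0.118 = 1.4407
k* = 1.4407^(1/0.67) ≈ 1.7246
y* = (k*)^α = 1.7246^0.33 ≈ 1.1970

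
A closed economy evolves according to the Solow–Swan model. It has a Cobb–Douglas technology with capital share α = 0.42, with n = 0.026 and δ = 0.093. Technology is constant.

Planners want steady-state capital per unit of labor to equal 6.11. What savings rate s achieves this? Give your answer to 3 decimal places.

s ≈ 0.340

In steady state, investment equals break-even investment: s·k^α = (n + δ)·k.
So s / (n + δ) = (k*)^(1−α) = 6.11^0.58 = 2.8570.
Therefore s = 2.8570 × (n + δ) = 2.8570 × 0.119 = 0.3400.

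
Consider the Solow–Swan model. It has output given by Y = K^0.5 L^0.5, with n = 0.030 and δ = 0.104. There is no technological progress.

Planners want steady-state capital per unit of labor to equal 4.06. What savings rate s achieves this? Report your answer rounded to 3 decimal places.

s ≈ 0.270

Steady state requires s·f(k) = (n + δ)·k, i.e. s·k^α = (n + δ)·k.
So s / (n + δ) = (k*)^(1−α) = 4.06^0.5 = 2.0149.
Therefore s = 2.0149 × (n + δ) = 2.0149 × 0.134 = 0.2700.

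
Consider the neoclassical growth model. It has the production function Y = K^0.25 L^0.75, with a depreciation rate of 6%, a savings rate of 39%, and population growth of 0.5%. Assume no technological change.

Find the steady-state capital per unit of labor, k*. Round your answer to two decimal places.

In steady state, investment equals break-even investment: s·k^α = (n + δ)·k.
Dividing both sides by k: k^(1−α) = s / (n + δ).
k^0.75 = 0.39 / (0.005 + 0.060) = 0.39 / 0.065 = 6.0000
k* = 6.0000^(1/0.75) ≈ 10.9027

k* ≈ 10.90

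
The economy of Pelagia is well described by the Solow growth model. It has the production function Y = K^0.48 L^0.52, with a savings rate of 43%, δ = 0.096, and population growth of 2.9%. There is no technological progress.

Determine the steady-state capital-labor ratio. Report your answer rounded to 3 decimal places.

k* = 10.761

Steady state requires s·f(k) = (n + δ)·k, i.e. s·k^α = (n + δ)·k.
Rearranging, k^(1−α) = s / (n + δ).
k^0.52 = 0.43 / (0.029 + 0.096) = 0.43 / 0.125 = 3.4400
k* = 3.4400^(1/0.52) ≈ 10.7608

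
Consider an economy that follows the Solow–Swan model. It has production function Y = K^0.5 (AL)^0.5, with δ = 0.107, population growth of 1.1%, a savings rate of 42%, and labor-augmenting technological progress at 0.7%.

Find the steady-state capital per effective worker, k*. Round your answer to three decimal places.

Steady state requires s·f(k) = (n + g + δ)·k, i.e. s·k^α = (n + g + δ)·k.
Rearranging, k^(1−α) = s / (n + g + δ).
k^0.5 = 0.42 / (0.011 + 0.007 + 0.107) = 0.42 / 0.125 = 3.3600
k* = 3.3600^(1/0.5) ≈ 11.2896

k* = 11.290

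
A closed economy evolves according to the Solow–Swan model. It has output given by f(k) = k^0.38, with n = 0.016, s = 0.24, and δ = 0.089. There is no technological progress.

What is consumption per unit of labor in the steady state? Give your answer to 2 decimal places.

c* ≈ 1.26

In steady state, investment equals break-even investment: s·k^α = (n + δ)·k.
Dividing both sides by k: k^(1−α) = s / (n + δ).
k^0.62 = 0.24 / (0.016 + 0.089) = 0.24 / 0.105 = 2.2857
k* = 2.2857^(1/0.62) ≈ 3.7937
y* = (k*)^α = 3.7937^0.38 ≈ 1.6598
c* = (1 − s)·y* = (1 − 0.24) × 1.6598 ≈ 1.2614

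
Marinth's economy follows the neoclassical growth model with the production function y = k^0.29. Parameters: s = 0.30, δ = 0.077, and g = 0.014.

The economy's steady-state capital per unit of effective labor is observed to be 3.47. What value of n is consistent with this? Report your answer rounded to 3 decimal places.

At the steady state, Δk = 0, so s·k^α = (n + g + δ)·k.
So s / (n + g + δ) = (k*)^(1−α) = 3.47^0.71 = 2.4190.
Therefore n + g + δ = s / 2.4190 = 0.30 / 2.4190 = 0.1240, so n = 0.1240 − 0.091 = 0.0330.

n ≈ 0.033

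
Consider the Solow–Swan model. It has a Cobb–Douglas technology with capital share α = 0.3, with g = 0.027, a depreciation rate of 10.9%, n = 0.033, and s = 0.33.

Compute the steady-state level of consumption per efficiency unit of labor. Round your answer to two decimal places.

c* ≈ 0.89

In steady state, investment equals break-even investment: s·k^α = (n + g + δ)·k.
Dividing both sides by k: k^(1−α) = s / (n + g + δ).
k^0.7 = 0.33 / (0.033 + 0.027 + 0.109) = 0.33 / 0.169 = 1.9527
k* = 1.9527^(1/0.7) ≈ 2.6013
y* = (k*)^α = 2.6013^0.3 ≈ 1.3322
c* = (1 − s)·y* = (1 − 0.33) × 1.3322 ≈ 0.8926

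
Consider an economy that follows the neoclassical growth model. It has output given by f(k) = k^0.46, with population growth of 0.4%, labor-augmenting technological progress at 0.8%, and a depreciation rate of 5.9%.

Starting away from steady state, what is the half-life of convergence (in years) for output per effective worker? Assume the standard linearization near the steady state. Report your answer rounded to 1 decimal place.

Near the steady state the convergence rate is λ = (1 − α)(n + g + δ).
λ = (1 − 0.46) × 0.071 = 0.54 × 0.071 = 0.03834
Half-life = ln 2 / λ = 0.6931 / 0.03834 ≈ 18.08 years

about 18.1 years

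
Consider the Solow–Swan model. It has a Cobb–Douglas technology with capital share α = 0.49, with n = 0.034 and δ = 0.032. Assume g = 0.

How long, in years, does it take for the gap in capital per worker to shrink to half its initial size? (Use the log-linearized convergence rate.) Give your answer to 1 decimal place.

about 20.6 years

Near the steady state the convergence rate is λ = (1 − α)(n + δ).
λ = (1 − 0.49) × 0.066 = 0.51 × 0.066 = 0.03366
Half-life = ln 2 / λ = 0.6931 / 0.03366 ≈ 20.59 years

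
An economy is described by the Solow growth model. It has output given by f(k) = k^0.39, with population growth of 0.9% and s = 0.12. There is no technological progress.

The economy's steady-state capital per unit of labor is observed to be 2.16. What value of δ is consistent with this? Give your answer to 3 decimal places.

In steady state, investment equals break-even investment: s·k^α = (n + δ)·k.
So s / (n + δ) = (k*)^(1−α) = 2.16^0.61 = 1.5996.
Therefore n + δ = s / 1.5996 = 0.12 / 1.5996 = 0.0750, so δ = 0.0750 − 0.009 = 0.0660.

δ ≈ 0.066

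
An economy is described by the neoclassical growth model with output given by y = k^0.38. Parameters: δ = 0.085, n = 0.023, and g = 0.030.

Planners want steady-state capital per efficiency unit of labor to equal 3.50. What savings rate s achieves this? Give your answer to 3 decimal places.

At the steady state, Δk = 0, so s·k^α = (n + g + δ)·k.
So s / (n + g + δ) = (k*)^(1−α) = 3.50^0.62 = 2.1743.
Therefore s = 2.1743 × (n + g + δ) = 2.1743 × 0.138 = 0.3001.

s ≈ 0.300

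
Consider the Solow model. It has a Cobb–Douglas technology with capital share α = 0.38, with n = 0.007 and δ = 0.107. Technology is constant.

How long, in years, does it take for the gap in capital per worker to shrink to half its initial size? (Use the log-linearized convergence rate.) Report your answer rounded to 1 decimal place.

Near the steady state the convergence rate is λ = (1 − α)(n + δ).
λ = (1 − 0.38) × 0.114 = 0.62 × 0.114 = 0.07068
Half-life = ln 2 / λ = 0.6931 / 0.07068 ≈ 9.81 years

t_½ ≈ 9.8 years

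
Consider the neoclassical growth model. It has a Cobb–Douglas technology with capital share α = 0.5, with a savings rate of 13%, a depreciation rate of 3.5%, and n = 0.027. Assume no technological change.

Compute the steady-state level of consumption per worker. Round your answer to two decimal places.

c* ≈ 1.82

At the steady state, Δk = 0, so s·k^α = (n + δ)·k.
Rearranging, k^(1−α) = s / (n + δ).
k^0.5 = 0.13 / (0.027 + 0.035) = 0.13 / 0.062 = 2.0968
k* = 2.0968^(1/0.5) ≈ 4.3966
y* = (k*)^α = 4.3966^0.5 ≈ 2.0968
c* = (1 − s)·y* = (1 − 0.13) × 2.0968 ≈ 1.8242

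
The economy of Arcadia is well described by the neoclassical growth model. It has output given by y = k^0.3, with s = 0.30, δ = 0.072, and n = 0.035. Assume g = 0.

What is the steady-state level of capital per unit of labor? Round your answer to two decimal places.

k* ≈ 4.36

At the steady state, Δk = 0, so s·k^α = (n + δ)·k.
Rearranging, k^(1−α) = s / (n + δ).
k^0.7 = 0.30 / (0.035 + 0.072) = 0.30 / 0.107 = 2.8037
k* = 2.8037^(1/0.7) ≈ 4.3613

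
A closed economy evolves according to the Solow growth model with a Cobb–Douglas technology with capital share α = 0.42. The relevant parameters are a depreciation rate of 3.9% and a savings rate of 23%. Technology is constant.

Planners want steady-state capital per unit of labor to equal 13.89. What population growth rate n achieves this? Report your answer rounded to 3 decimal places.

n ≈ 0.011

At the steady state, Δk = 0, so s·k^α = (n + δ)·k.
So s / (n + δ) = (k*)^(1−α) = 13.89^0.58 = 4.6001.
Therefore n + δ = s / 4.6001 = 0.23 / 4.6001 = 0.0500, so n = 0.0500 − 0.039 = 0.0110.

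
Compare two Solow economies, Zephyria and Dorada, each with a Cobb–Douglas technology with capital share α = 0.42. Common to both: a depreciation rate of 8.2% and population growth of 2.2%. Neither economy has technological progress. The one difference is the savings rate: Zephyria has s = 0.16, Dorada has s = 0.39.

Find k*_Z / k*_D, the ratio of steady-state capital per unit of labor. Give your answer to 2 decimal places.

Steady-state k* = [s/(n + δ)]^(1/(1−α)), so the ratio is [ (s_Z/(n + δ)_Z) / (s_D/(n + δ)_D) ]^1.7241.
s_Z/(n + δ)_Z = 0.16/0.104 = 1.5385; s_D/(n + δ)_D = 0.39/0.104 = 3.7500.
Ratio = (1.5385/3.7500)^1.7241 = 0.4103^1.7241 ≈ 0.2153

k*_Z / k*_D ≈ 0.22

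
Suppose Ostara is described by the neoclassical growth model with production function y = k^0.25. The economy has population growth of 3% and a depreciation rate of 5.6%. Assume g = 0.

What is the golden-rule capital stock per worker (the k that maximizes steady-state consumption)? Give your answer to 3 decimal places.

k_gold ≈ 4.149

The golden rule sets f'(k) = n + δ, i.e. α·k^(α−1) = n + δ.
So k^(1−α) = α / (n + δ) = 0.25 / 0.086 = 2.9070.
k_gold = 2.9070^(1/0.75) ≈ 4.1488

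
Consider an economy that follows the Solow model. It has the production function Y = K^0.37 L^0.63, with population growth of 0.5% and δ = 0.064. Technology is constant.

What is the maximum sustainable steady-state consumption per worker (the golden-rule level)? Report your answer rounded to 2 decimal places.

At the golden rule, f'(k) = n + δ, so α·k^(α−1) = n + δ and k_gold = (α/(n + δ))^(1/(1−α)).
k_gold = (0.37/0.069)^(1/0.63) = 5.3623^1.5873 ≈ 14.3780
c_gold = f(k_gold) − (n + δ)·k_gold = 2.6813 − 0.069×14.3780 ≈ 1.6892

c_gold ≈ 1.69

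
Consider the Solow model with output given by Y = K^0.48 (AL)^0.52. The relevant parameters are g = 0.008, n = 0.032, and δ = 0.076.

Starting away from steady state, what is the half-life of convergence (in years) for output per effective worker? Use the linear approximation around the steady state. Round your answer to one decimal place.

t_½ ≈ 11.5 years

Near the steady state the convergence rate is λ = (1 − α)(n + g + δ).
λ = (1 − 0.48) × 0.116 = 0.52 × 0.116 = 0.06032
Half-life = ln 2 / λ = 0.6931 / 0.06032 ≈ 11.49 years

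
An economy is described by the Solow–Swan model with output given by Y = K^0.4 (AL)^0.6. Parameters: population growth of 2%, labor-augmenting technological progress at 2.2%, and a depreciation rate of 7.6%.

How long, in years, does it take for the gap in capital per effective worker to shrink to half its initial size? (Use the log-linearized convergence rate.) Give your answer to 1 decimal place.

about 9.8 years

Near the steady state the convergence rate is λ = (1 − α)(n + g + δ).
λ = (1 − 0.4) × 0.118 = 0.6 × 0.118 = 0.0708
Half-life = ln 2 / λ = 0.6931 / 0.0708 ≈ 9.79 years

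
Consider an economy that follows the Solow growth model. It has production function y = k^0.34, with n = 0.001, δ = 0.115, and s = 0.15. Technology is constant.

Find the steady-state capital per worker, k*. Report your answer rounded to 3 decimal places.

In steady state, investment equals break-even investment: s·k^α = (n + δ)·k.
Rearranging, k^(1−α) = s / (n + δ).
k^0.66 = 0.15 / (0.001 + 0.115) = 0.15 / 0.116 = 1.2931
k* = 1.2931^(1/0.66) ≈ 1.4762

k* = 1.476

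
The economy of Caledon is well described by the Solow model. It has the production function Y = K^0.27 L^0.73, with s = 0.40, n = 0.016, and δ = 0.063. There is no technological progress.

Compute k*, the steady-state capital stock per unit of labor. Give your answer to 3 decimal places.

In steady state, investment equals break-even investment: s·k^α = (n + δ)·k.
Dividing both sides by k: k^(1−α) = s / (n + δ).
k^0.73 = 0.40 / (0.016 + 0.063) = 0.40 / 0.079 = 5.0633
k* = 5.0633^(1/0.73) ≈ 9.2252

k* ≈ 9.225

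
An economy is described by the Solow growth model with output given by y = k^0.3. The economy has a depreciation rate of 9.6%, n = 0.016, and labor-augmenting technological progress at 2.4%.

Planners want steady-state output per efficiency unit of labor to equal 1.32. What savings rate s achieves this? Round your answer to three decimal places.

Steady state requires s·f(k) = (n + g + δ)·k, i.e. s·k^α = (n + g + δ)·k.
Since y* = [s/(n + g + δ)]^(α/(1−α)), we have s/(n + g + δ) = (y*)^((1−α)/α) = 1.32^2.3333 = 1.9113.
Therefore s = 1.9113 × (n + g + δ) = 1.9113 × 0.136 = 0.2599.

s ≈ 0.260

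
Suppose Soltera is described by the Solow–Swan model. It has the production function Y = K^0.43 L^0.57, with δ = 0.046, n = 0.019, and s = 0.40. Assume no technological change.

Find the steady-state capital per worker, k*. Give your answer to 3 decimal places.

k* ≈ 24.236

At the steady state, Δk = 0, so s·k^α = (n + δ)·k.
Dividing both sides by k: k^(1−α) = s / (n + δ).
k^0.57 = 0.40 / (0.019 + 0.046) = 0.40 / 0.065 = 6.1538
k* = 6.1538^(1/0.57) ≈ 24.2361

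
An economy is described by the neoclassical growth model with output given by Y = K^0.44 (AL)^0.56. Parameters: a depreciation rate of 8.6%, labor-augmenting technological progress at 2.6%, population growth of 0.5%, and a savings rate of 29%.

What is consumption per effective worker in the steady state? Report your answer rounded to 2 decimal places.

Steady state requires s·f(k) = (n + g + δ)·k, i.e. s·k^α = (n + g + δ)·k.
Rearranging, k^(1−α) = s / (n + g + δ).
k^0.56 = 0.29 / (0.005 + 0.026 + 0.086) = 0.29 / 0.117 = 2.4786
k* = 2.4786^(1/0.56) ≈ 5.0575
y* = (k*)^α = 5.0575^0.44 ≈ 2.0405
c* = (1 − s)·y* = (1 − 0.29) × 2.0405 ≈ 1.4488

c* ≈ 1.45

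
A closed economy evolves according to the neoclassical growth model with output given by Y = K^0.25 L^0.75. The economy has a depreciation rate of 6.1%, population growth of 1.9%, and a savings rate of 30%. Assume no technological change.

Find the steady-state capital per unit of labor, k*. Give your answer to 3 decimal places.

In steady state, investment equals break-even investment: s·k^α = (n + δ)·k.
Dividing both sides by k: k^(1−α) = s / (n + δ).
k^0.75 = 0.30 / (0.019 + 0.061) = 0.30 / 0.080 = 3.7500
k* = 3.7500^(1/0.75) ≈ 5.8261

k* = 5.826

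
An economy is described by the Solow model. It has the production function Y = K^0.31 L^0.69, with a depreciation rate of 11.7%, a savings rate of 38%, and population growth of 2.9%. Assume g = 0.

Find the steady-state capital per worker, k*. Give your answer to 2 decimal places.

In steady state, investment equals break-even investment: s·k^α = (n + δ)·k.
Rearranging, k^(1−α) = s / (n + δ).
k^0.69 = 0.38 / (0.029 + 0.117) = 0.38 / 0.146 = 2.6027
k* = 2.6027^(1/0.69) ≈ 4.0000

k* = 4.00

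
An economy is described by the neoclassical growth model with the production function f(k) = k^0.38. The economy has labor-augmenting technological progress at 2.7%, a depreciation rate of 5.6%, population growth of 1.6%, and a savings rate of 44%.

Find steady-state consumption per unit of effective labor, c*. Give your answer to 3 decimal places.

c* = 1.397

In steady state, investment equals break-even investment: s·k^α = (n + g + δ)·k.
Rearranging, k^(1−α) = s / (n + g + δ).
k^0.62 = 0.44 / (0.016 + 0.027 + 0.056) = 0.44 / 0.099 = 4.4444
k* = 4.4444^(1/0.62) ≈ 11.0882
y* = (k*)^α = 11.0882^0.38 ≈ 2.4949
c* = (1 − s)·y* = (1 − 0.44) × 2.4949 ≈ 1.3971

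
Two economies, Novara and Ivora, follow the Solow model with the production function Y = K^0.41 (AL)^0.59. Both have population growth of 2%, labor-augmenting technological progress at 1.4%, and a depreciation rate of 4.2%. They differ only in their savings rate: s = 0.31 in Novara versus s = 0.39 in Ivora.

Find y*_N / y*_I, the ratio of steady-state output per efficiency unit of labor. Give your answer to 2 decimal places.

y*_N / y*_I ≈ 0.85

Steady-state y* = [s/(n + g + δ)]^(α/(1−α)), so the ratio is [ (s_N/(n + g + δ)_N) / (s_I/(n + g + δ)_I) ]^0.6949.
s_N/(n + g + δ)_N = 0.31/0.076 = 4.0789; s_I/(n + g + δ)_I = 0.39/0.076 = 5.1316.
Ratio = (4.0789/5.1316)^0.6949 = 0.7949^0.6949 ≈ 0.8526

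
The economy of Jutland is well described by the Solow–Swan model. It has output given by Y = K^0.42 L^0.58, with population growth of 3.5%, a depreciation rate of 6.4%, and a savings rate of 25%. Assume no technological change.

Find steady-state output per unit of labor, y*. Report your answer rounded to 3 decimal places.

y* = 1.956

In steady state, investment equals break-even investment: s·k^α = (n + δ)·k.
Dividing both sides by k: k^(1−α) = s / (n + δ).
k^0.58 = 0.25 / (0.035 + 0.064) = 0.25 / 0.099 = 2.5253
k* = 2.5253^(1/0.58) ≈ 4.9390
y* = (k*)^α = 4.9390^0.42 ≈ 1.9558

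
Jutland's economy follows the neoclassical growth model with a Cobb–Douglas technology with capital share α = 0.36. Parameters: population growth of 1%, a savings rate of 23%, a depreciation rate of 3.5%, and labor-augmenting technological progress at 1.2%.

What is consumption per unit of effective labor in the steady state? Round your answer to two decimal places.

c* ≈ 1.69

Steady state requires s·f(k) = (n + g + δ)·k, i.e. s·k^α = (n + g + δ)·k.
Dividing both sides by k: k^(1−α) = s / (n + g + δ).
k^0.64 = 0.23 / (0.010 + 0.012 + 0.035) = 0.23 / 0.057 = 4.0351
k* = 4.0351^(1/0.64) ≈ 8.8440
y* = (k*)^α = 8.8440^0.36 ≈ 2.1918
c* = (1 − s)·y* = (1 − 0.23) × 2.1918 ≈ 1.6877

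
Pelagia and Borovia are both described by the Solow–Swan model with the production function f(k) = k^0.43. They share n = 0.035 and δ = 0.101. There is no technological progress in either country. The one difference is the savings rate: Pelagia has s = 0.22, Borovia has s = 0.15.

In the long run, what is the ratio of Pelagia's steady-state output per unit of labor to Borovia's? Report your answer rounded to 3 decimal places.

Steady-state y* = [s/(n + δ)]^(α/(1−α)), so the ratio is [ (s_P/(n + δ)_P) / (s_B/(n + δ)_B) ]^0.7544.
s_P/(n + δ)_P = 0.22/0.136 = 1.6176; s_B/(n + δ)_B = 0.15/0.136 = 1.1029.
Ratio = (1.6176/1.1029)^0.7544 = 1.4667^0.7544 ≈ 1.3350

ratio ≈ 1.335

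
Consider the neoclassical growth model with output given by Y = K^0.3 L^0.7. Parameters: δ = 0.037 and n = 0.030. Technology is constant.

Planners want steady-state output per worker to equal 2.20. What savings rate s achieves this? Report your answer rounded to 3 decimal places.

In steady state, investment equals break-even investment: s·k^α = (n + δ)·k.
Since y* = [s/(n + δ)]^(α/(1−α)), we have s/(n + δ) = (y*)^((1−α)/α) = 2.20^2.3333 = 6.2947.
Therefore s = 6.2947 × (n + δ) = 6.2947 × 0.067 = 0.4217.

s ≈ 0.422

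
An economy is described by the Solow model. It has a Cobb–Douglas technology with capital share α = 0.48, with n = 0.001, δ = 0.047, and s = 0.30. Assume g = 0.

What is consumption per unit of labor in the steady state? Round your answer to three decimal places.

At the steady state, Δk = 0, so s·k^α = (n + δ)·k.
Rearranging, k^(1−α) = s / (n + δ).
k^0.52 = 0.30 / (0.001 + 0.047) = 0.30 / 0.048 = 6.2500
k* = 6.2500^(1/0.52) ≈ 33.9265
y* = (k*)^α = 33.9265^0.48 ≈ 5.4282
c* = (1 − s)·y* = (1 − 0.30) × 5.4282 ≈ 3.7997

c* ≈ 3.800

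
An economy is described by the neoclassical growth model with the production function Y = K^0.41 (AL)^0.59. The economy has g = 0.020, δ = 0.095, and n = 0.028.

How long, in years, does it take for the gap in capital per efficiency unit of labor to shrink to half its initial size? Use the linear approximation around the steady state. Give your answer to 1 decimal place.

t_½ ≈ 8.2 years

Near the steady state the convergence rate is λ = (1 − α)(n + g + δ).
λ = (1 − 0.41) × 0.143 = 0.59 × 0.143 = 0.08437
Half-life = ln 2 / λ = 0.6931 / 0.08437 ≈ 8.22 years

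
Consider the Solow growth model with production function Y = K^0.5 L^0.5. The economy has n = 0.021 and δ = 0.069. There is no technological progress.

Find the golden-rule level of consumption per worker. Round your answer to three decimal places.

At the golden rule, f'(k) = n + δ, so α·k^(α−1) = n + δ and k_gold = (α/(n + δ))^(1/(1−α)).
k_gold = (0.5/0.090)^(1/0.5) = 5.5556^2 ≈ 30.8647
c_gold = f(k_gold) − (n + δ)·k_gold = 5.5556 − 0.090×30.8647 ≈ 2.7778

c_gold ≈ 2.778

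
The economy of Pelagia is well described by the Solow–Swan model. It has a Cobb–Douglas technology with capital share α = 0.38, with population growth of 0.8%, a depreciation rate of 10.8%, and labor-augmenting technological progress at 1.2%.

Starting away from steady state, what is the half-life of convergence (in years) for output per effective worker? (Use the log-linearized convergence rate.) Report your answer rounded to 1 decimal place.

t_½ ≈ 8.7 years

Near the steady state the convergence rate is λ = (1 − α)(n + g + δ).
λ = (1 − 0.38) × 0.128 = 0.62 × 0.128 = 0.07936
Half-life = ln 2 / λ = 0.6931 / 0.07936 ≈ 8.73 years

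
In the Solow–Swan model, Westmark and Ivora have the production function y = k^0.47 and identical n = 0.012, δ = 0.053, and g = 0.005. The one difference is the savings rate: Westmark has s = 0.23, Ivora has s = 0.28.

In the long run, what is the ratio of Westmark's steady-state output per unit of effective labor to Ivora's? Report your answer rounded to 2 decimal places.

Steady-state y* = [s/(n + g + δ)]^(α/(1−α)), so the ratio is [ (s_W/(n + g + δ)_W) / (s_I/(n + g + δ)_I) ]^0.8868.
s_W/(n + g + δ)_W = 0.23/0.070 = 3.2857; s_I/(n + g + δ)_I = 0.28/0.070 = 4.0000.
Ratio = (3.2857/4.0000)^0.8868 = 0.8214^0.8868 ≈ 0.8399

y*_W / y*_I ≈ 0.84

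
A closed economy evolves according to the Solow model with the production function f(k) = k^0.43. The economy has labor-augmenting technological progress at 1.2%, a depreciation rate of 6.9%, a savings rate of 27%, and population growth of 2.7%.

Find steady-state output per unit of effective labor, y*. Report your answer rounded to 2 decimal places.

At the steady state, Δk = 0, so s·k^α = (n + g + δ)·k.
Rearranging, k^(1−α) = s / (n + g + δ).
k^0.57 = 0.27 / (0.027 + 0.012 + 0.069) = 0.27 / 0.108 = 2.5000
k* = 2.5000^(1/0.57) ≈ 4.9905
y* = (k*)^α = 4.9905^0.43 ≈ 1.9962

y* = 2.00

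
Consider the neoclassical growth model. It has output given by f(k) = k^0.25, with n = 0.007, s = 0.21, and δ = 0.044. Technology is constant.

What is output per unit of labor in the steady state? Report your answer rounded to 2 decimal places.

y* = 1.60

In steady state, investment equals break-even investment: s·k^α = (n + δ)·k.
Rearranging, k^(1−α) = s / (n + δ).
k^0.75 = 0.21 / (0.007 + 0.044) = 0.21 / 0.051 = 4.1176
k* = 4.1176^(1/0.75) ≈ 6.5997
y* = (k*)^α = 6.5997^0.25 ≈ 1.6028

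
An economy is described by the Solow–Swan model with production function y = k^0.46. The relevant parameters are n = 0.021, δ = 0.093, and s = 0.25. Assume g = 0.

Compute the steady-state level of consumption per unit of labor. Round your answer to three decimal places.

In steady state, investment equals break-even investment: s·k^α = (n + δ)·k.
Dividing both sides by k: k^(1−α) = s / (n + δ).
k^0.54 = 0.25 / (0.021 + 0.093) = 0.25 / 0.114 = 2.1930
k* = 2.1930^(1/0.54) ≈ 4.2811
y* = (k*)^α = 4.2811^0.46 ≈ 1.9522
c* = (1 − s)·y* = (1 − 0.25) × 1.9522 ≈ 1.4642

c* = 1.464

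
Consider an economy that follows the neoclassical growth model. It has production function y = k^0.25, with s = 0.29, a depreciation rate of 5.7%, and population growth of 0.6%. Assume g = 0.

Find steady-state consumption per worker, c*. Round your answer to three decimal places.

c* ≈ 1.181

In steady state, investment equals break-even investment: s·k^α = (n + δ)·k.
Dividing both sides by k: k^(1−α) = s / (n + δ).
k^0.75 = 0.29 / (0.006 + 0.057) = 0.29 / 0.063 = 4.6032
k* = 4.6032^(1/0.75) ≈ 7.6574
y* = (k*)^α = 7.6574^0.25 ≈ 1.6635
c* = (1 − s)·y* = (1 − 0.29) × 1.6635 ≈ 1.1811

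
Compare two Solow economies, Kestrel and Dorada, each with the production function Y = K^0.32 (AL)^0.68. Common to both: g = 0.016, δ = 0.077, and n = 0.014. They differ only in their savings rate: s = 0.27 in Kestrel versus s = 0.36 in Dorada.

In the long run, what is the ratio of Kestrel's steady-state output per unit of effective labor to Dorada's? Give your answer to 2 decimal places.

ratio ≈ 0.87

Steady-state y* = [s/(n + g + δ)]^(α/(1−α)), so the ratio is [ (s_K/(n + g + δ)_K) / (s_D/(n + g + δ)_D) ]^0.4706.
s_K/(n + g + δ)_K = 0.27/0.107 = 2.5234; s_D/(n + g + δ)_D = 0.36/0.107 = 3.3645.
Ratio = (2.5234/3.3645)^0.4706 = 0.7500^0.4706 ≈ 0.8734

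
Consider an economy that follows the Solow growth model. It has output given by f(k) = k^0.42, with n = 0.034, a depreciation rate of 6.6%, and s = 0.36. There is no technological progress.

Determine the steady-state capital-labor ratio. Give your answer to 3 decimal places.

k* = 9.102

At the steady state, Δk = 0, so s·k^α = (n + δ)·k.
Dividing both sides by k: k^(1−α) = s / (n + δ).
k^0.58 = 0.36 / (0.034 + 0.066) = 0.36 / 0.100 = 3.6000
k* = 3.6000^(1/0.58) ≈ 9.1021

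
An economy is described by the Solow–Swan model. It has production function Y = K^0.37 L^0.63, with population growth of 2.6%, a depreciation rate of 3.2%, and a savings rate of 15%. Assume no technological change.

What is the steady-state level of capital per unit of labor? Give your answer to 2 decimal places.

At the steady state, Δk = 0, so s·k^α = (n + δ)·k.
Dividing both sides by k: k^(1−α) = s / (n + δ).
k^0.63 = 0.15 / (0.026 + 0.032) = 0.15 / 0.058 = 2.5862
k* = 2.5862^(1/0.63) ≈ 4.5188

k* = 4.52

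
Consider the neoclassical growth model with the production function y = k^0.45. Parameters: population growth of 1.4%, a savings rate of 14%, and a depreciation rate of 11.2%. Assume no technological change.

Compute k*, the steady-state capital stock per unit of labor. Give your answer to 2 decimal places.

Steady state requires s·f(k) = (n + δ)·k, i.e. s·k^α = (n + δ)·k.
Dividing both sides by k: k^(1−α) = s / (n + δ).
k^0.55 = 0.14 / (0.014 + 0.112) = 0.14 / 0.126 = 1.1111
k* = 1.1111^(1/0.55) ≈ 1.2111

k* ≈ 1.21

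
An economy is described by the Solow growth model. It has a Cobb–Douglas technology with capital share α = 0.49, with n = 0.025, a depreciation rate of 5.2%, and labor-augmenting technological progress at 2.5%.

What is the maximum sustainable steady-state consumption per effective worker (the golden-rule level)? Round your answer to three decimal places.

At the golden rule, f'(k) = n + g + δ, so α·k^(α−1) = n + g + δ and k_gold = (α/(n + g + δ))^(1/(1−α)).
k_gold = (0.49/0.102)^(1/0.51) = 4.8039^1.9608 ≈ 21.7005
c_gold = f(k_gold) − (n + g + δ)·k_gold = 4.5172 − 0.102×21.7005 ≈ 2.3037

c_gold ≈ 2.304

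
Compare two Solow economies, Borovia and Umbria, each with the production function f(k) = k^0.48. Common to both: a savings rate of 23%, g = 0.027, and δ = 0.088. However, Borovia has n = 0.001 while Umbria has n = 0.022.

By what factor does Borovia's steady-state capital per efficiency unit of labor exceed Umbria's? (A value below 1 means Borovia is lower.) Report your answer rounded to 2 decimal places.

Steady-state k* = [s/(n + g + δ)]^(1/(1−α)), so the ratio is [ (s_B/(n + g + δ)_B) / (s_U/(n + g + δ)_U) ]^1.9231.
s_B/(n + g + δ)_B = 0.23/0.116 = 1.9828; s_U/(n + g + δ)_U = 0.23/0.137 = 1.6788.
Ratio = (1.9828/1.6788)^1.9231 = 1.1811^1.9231 ≈ 1.3773

ratio ≈ 1.38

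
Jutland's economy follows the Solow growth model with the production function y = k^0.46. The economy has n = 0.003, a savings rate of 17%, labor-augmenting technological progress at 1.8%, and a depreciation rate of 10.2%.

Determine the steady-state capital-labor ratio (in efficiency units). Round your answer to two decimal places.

Steady state requires s·f(k) = (n + g + δ)·k, i.e. s·k^α = (n + g + δ)·k.
Rearranging, k^(1−α) = s / (n + g + δ).
k^0.54 = 0.17 / (0.003 + 0.018 + 0.102) = 0.17 / 0.123 = 1.3821
k* = 1.3821^(1/0.54) ≈ 1.8208

k* = 1.82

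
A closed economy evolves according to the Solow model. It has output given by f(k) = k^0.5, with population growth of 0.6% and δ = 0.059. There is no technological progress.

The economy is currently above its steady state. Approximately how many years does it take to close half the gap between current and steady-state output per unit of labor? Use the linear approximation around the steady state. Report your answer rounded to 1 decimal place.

half-life ≈ 21.3 years

Near the steady state the convergence rate is λ = (1 − α)(n + δ).
λ = (1 − 0.5) × 0.065 = 0.5 × 0.065 = 0.0325
Half-life = ln 2 / λ = 0.6931 / 0.0325 ≈ 21.33 years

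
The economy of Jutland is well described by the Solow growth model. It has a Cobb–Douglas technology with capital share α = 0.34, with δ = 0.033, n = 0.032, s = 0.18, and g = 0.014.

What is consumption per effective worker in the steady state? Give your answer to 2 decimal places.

At the steady state, Δk = 0, so s·k^α = (n + g + δ)·k.
Dividing both sides by k: k^(1−α) = s / (n + g + δ).
k^0.66 = 0.18 / (0.032 + 0.014 + 0.033) = 0.18 / 0.079 = 2.2785
k* = 2.2785^(1/0.66) ≈ 3.4825
y* = (k*)^α = 3.4825^0.34 ≈ 1.5284
c* = (1 − s)·y* = (1 − 0.18) × 1.5284 ≈ 1.2533

c* = 1.25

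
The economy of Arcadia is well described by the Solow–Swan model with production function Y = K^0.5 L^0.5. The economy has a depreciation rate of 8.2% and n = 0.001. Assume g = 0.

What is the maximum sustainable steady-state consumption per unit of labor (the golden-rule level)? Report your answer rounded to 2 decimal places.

c_gold ≈ 3.01

At the golden rule, f'(k) = n + δ, so α·k^(α−1) = n + δ and k_gold = (α/(n + δ))^(1/(1−α)).
k_gold = (0.5/0.083)^(1/0.5) = 6.0241^2 ≈ 36.2898
c_gold = f(k_gold) − (n + δ)·k_gold = 6.0241 − 0.083×36.2898 ≈ 3.0120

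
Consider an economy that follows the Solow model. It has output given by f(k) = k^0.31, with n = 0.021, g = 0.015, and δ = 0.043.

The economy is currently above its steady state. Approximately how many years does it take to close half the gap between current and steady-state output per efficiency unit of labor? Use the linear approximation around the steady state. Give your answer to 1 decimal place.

t_½ ≈ 12.7 years

Near the steady state the convergence rate is λ = (1 − α)(n + g + δ).
λ = (1 − 0.31) × 0.079 = 0.69 × 0.079 = 0.05451
Half-life = ln 2 / λ = 0.6931 / 0.05451 ≈ 12.72 years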